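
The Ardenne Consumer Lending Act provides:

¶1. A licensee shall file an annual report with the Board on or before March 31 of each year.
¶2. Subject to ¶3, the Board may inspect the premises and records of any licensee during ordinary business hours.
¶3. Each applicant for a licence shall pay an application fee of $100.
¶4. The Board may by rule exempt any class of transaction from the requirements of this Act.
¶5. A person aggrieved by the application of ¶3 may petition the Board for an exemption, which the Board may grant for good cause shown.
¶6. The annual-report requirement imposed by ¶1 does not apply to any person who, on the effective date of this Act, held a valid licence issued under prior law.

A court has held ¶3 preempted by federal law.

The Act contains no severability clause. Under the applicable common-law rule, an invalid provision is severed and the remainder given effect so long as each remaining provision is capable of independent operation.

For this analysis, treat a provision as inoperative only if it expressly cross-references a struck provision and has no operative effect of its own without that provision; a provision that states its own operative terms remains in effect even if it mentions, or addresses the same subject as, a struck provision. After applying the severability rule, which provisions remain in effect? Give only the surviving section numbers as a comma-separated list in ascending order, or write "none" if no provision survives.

1, 2, 4, 6

¶3 is struck. The only function of ¶5 is the exemption procedure for ¶3, so it cannot stand once ¶3 is removed. Although ¶2 refers to ¶3, its operative terms do not depend on ¶3, so it remains in effect. Under the stated default rule, only provisions that cannot operate independently fall away; the rest are enforced. The provisions still in force are ¶1, ¶2, ¶4, and ¶6.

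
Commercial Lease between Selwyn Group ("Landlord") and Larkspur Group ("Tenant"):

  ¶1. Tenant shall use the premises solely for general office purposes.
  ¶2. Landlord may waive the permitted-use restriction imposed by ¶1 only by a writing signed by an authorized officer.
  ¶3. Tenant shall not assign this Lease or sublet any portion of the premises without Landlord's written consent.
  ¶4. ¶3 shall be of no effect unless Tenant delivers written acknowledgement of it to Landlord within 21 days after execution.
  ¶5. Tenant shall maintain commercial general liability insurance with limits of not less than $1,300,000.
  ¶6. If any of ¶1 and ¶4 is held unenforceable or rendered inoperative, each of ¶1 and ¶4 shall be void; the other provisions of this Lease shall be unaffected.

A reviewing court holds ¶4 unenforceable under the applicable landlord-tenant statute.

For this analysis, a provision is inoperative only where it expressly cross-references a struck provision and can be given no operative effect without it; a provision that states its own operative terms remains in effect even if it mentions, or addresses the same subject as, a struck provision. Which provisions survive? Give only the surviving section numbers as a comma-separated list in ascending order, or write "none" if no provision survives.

¶4 is struck. No other provision's operative terms depend on ¶4. ¶6 declares ¶1 and ¶4 mutually dependent; since one of them has fallen, all of them are of no effect. That brings down ¶1 as well. ¶2 in turn depends solely on a provision now struck and likewise falls. The remainder continues in force under ¶6. ¶3, ¶5, and ¶6 remain in effect.

3, 5, 6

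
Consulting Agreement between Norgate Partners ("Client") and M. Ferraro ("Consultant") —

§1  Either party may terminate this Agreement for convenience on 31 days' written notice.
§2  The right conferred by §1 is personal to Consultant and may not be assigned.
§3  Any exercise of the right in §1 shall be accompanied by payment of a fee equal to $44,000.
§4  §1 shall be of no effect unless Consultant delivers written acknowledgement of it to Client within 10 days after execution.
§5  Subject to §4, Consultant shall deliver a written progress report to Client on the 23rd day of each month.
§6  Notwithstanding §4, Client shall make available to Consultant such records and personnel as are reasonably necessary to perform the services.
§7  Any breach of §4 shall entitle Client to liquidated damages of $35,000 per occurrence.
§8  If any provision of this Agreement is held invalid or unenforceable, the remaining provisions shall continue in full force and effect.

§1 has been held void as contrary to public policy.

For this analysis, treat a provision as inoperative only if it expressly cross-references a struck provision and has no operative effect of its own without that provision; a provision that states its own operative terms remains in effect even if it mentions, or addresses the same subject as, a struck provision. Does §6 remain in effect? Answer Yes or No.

Yes

§1 is struck. §2 merely fixes the non-assignment of §1; with §1 gone it has nothing to operate on and falls away. §3 has no operative effect of its own apart from §1 and is therefore inoperative. §4 merely fixes the acknowledgement condition for §1; with §1 gone it has nothing to operate on and falls away. The whole of §7 is the liquidated-damages amount, defined by reference to §4, so §7 cannot stand once §4 is removed. §6 mentions §4 but its own obligation stands independently of §4, so §6 is not affected. Although §5 refers to §4, its operative terms do not depend on §4, so it remains in effect. Under the severability clause in §8, the remaining provisions continue in force. That leaves §5, §6, and §8 in effect. §6 is among the surviving provisions, so the answer is yes.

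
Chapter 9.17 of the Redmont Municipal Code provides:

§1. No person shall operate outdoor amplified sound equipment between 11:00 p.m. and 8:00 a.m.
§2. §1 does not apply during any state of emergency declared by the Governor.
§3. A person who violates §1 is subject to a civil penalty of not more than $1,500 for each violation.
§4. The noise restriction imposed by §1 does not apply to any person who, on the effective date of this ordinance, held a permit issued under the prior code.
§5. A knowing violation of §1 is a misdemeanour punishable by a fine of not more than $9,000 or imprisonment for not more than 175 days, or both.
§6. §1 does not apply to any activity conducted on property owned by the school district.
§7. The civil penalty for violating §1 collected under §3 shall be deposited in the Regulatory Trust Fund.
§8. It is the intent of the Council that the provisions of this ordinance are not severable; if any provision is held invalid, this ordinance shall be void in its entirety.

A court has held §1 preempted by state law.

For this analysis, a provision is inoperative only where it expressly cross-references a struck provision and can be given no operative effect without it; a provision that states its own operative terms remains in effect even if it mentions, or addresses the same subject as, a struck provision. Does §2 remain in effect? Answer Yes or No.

No

§1 is struck. §2 merely fixes the emergency suspension of §1; with §1 gone it has nothing to operate on and falls away. §3 has no operative effect of its own apart from §1 and is therefore inoperative. §4 merely fixes the grandfather exemption from §1; with §1 gone it has nothing to operate on and falls away. §5 has no operative effect of its own apart from §1 and is therefore inoperative. §6 operates only by reference to §1, so it falls with §1. The whole of §7 is the disposition of the civil penalty for violating §1, defined by reference to §3, so §7 cannot stand once §3 is removed. §8 provides that the ordinance is not severable, so the invalidity of any one provision voids the entire ordinance. No provision of the ordinance survives. §2 is among the inoperative provisions, so the answer is no.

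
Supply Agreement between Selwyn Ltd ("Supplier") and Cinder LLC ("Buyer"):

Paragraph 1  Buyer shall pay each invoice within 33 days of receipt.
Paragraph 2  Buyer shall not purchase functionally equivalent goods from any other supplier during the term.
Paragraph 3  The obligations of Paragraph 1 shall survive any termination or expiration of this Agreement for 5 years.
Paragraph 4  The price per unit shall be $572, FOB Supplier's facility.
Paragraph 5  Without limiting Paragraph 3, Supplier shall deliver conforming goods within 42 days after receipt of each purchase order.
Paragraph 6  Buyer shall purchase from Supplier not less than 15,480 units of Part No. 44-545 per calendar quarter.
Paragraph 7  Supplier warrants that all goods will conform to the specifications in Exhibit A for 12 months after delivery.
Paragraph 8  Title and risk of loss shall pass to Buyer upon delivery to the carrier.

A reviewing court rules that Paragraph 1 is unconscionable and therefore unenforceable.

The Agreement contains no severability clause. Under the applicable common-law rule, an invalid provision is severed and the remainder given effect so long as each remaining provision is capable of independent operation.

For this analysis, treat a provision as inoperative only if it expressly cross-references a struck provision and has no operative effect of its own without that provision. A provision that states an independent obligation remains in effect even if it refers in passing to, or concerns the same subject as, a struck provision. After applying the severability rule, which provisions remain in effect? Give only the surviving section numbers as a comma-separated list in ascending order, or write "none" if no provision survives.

Paragraph 1 is struck. The only function of Paragraph 3 is the survival period for Paragraph 1, so it cannot stand once Paragraph 1 is removed. Although Paragraph 5 refers to Paragraph 3, its operative terms do not depend on Paragraph 3, so it remains in effect. With no severability clause, the stated default rule severs what cannot stand and enforces each remaining provision that can operate on its own. The provisions still in force are Paragraph 2, Paragraph 4, Paragraph 5, Paragraph 6, Paragraph 7, and Paragraph 8.

2, 4, 5, 6, 7, 8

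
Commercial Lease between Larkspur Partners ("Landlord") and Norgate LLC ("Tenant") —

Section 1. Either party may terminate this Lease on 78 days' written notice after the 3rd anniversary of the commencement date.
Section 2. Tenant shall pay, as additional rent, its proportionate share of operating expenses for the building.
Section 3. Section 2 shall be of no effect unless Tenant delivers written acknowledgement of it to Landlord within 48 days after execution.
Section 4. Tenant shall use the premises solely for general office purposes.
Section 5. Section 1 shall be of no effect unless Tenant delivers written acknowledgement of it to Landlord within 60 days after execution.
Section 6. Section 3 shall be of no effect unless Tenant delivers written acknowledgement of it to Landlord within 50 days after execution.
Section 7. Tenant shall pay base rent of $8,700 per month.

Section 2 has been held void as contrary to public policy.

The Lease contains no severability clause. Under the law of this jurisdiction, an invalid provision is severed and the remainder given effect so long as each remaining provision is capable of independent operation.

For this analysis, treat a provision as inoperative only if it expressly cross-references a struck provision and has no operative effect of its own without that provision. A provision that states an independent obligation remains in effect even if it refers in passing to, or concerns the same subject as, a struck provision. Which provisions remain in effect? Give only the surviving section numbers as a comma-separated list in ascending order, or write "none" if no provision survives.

1, 4, 5, 7

Section 2 is struck. Section 3 merely fixes the acknowledgement condition for Section 2; with Section 2 gone it has nothing to operate on and falls away. Section 6 has no operative effect of its own apart from Section 3 and is therefore inoperative. Under the stated default rule, only provisions that cannot operate independently fall away; the rest are enforced. That leaves Section 1, Section 4, Section 5, and Section 7 in effect.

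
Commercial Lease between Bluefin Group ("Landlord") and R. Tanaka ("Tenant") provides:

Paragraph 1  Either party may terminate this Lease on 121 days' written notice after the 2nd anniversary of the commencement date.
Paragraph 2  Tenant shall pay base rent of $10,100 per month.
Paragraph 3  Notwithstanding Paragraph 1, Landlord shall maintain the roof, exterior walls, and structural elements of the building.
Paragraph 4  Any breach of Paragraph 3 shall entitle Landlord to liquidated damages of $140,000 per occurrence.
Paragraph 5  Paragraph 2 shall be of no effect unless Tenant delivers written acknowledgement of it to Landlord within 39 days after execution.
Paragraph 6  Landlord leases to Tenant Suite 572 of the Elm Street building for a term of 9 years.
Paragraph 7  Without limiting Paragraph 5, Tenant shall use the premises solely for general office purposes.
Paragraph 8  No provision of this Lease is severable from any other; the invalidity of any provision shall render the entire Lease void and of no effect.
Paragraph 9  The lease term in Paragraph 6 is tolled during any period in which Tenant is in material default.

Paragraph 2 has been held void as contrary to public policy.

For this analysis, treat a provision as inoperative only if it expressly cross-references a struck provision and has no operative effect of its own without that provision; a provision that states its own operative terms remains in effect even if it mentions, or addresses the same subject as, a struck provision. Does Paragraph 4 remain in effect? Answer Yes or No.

Paragraph 2 is struck. Paragraph 5 merely fixes the acknowledgement condition for Paragraph 2; with Paragraph 2 gone it has nothing to operate on and falls away. Paragraph 8 provides that the Lease is not severable, so the invalidity of any one provision voids the entire Lease. No provision of the Lease survives. Paragraph 4 is among the inoperative provisions, so the answer is no.

No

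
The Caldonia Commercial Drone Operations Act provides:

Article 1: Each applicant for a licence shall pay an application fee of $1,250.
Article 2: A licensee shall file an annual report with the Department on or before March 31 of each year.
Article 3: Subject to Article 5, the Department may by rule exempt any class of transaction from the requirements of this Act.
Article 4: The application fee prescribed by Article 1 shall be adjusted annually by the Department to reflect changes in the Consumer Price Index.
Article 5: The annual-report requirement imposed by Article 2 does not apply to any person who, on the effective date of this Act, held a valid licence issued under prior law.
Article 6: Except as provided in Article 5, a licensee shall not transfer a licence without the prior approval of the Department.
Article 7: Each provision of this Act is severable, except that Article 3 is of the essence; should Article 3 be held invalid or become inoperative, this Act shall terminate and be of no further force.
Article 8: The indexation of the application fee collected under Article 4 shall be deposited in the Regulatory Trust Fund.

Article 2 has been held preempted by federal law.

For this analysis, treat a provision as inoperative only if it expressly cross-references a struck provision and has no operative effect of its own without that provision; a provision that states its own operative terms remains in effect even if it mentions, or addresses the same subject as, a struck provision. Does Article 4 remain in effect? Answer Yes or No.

Yes

Article 2 is struck. The only function of Article 5 is the grandfather exemption from Article 2, so it cannot stand once Article 2 is removed. Article 3 mentions Article 5 but its own obligation stands independently of Article 5, so Article 3 is not affected. Article 6 mentions Article 5 but its own obligation stands independently of Article 5, so Article 6 is not affected. Article 7 makes Article 3 an essential term, but Article 3 is unaffected, so the severability proviso in Article 7 preserves the remaining provisions. The provisions still in force are Article 1, Article 3, Article 4, Article 6, Article 7, and Article 8. Article 4 is among the surviving provisions, so the answer is yes.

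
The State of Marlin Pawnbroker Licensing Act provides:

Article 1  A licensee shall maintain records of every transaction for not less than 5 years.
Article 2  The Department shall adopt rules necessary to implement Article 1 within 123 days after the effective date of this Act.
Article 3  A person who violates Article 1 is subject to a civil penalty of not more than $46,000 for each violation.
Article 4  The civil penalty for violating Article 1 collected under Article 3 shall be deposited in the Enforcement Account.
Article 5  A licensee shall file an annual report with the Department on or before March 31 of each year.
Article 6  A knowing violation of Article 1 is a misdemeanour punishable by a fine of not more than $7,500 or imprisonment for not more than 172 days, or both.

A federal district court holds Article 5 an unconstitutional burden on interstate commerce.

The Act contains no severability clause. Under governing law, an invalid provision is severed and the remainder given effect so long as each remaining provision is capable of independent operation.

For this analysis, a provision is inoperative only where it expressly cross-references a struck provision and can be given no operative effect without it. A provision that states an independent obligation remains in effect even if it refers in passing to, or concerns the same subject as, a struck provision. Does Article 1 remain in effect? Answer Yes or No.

Yes

Article 5 is struck. Nothing else in the Act is defined by reference to Article 5. Under the stated default rule, only provisions that cannot operate independently fall away; the rest are enforced. Article 1, Article 2, Article 3, Article 4, and Article 6 remain in effect. Article 1 is among the surviving provisions, so the answer is yes.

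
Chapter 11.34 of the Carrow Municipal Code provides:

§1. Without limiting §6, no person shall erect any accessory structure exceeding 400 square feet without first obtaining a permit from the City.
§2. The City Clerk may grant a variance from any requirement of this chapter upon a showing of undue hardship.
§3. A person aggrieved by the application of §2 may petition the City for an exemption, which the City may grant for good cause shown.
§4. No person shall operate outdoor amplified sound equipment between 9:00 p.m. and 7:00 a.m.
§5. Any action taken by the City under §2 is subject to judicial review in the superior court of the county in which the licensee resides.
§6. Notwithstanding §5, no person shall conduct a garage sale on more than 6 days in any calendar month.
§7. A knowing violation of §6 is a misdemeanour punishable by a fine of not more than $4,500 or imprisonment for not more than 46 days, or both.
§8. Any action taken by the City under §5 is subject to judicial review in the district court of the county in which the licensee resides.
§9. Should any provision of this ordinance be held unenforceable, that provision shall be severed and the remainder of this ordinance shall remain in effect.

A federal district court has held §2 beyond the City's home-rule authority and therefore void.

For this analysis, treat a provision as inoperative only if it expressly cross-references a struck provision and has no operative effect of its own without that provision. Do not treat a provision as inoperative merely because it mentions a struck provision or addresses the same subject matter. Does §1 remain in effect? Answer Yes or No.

§2 is struck. §3 merely fixes the exemption procedure for §2; with §2 gone it has nothing to operate on and falls away. §5 operates only by reference to §2, so it falls with §2. The only function of §8 is the judicial-review right for §5, so it cannot stand once §5 is removed. Although §6 refers to §5, its operative terms do not depend on §5, so it remains in effect. Under the severability clause in §9, the remaining provisions continue in force. That leaves §1, §4, §6, §7, and §9 in effect. §1 is among the surviving provisions, so the answer is yes.

Yes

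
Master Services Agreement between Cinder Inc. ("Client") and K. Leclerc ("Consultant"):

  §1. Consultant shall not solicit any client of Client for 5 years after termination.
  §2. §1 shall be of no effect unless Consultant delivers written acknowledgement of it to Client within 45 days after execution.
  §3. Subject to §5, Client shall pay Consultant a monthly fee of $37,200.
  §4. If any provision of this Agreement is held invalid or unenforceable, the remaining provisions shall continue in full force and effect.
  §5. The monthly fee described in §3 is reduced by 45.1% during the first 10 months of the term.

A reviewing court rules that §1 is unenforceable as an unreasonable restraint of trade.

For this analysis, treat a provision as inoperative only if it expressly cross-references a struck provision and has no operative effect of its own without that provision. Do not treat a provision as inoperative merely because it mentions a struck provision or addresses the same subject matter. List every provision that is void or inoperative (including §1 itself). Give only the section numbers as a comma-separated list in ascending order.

§1 is struck. The only function of §2 is the acknowledgement condition for §1, so it cannot stand once §1 is removed. §4 is a severability clause and preserves every provision that can still be given independent effect. That leaves §3, §4, and §5 in effect.

1, 2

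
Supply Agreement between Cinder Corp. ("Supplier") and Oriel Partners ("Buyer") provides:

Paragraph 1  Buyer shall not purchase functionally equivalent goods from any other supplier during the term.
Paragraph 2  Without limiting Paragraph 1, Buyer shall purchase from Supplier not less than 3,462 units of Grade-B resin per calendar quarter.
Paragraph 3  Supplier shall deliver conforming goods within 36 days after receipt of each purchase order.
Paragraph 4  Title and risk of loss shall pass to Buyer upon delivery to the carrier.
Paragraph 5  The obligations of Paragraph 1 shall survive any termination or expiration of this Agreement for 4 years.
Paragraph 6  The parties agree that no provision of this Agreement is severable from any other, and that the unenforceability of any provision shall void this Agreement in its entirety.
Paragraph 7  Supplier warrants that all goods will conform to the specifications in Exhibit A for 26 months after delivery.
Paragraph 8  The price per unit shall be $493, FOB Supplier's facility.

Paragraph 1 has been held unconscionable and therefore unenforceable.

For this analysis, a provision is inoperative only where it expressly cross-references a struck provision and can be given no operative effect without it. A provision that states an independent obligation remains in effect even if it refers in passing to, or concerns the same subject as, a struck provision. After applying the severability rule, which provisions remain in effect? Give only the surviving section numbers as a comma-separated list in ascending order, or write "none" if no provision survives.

Paragraph 1 is struck. The only function of Paragraph 5 is the survival period for Paragraph 1, so it cannot stand once Paragraph 1 is removed. Paragraph 6 provides that the Agreement is not severable, so the invalidity of any one provision voids the entire Agreement. No provision of the Agreement survives.

none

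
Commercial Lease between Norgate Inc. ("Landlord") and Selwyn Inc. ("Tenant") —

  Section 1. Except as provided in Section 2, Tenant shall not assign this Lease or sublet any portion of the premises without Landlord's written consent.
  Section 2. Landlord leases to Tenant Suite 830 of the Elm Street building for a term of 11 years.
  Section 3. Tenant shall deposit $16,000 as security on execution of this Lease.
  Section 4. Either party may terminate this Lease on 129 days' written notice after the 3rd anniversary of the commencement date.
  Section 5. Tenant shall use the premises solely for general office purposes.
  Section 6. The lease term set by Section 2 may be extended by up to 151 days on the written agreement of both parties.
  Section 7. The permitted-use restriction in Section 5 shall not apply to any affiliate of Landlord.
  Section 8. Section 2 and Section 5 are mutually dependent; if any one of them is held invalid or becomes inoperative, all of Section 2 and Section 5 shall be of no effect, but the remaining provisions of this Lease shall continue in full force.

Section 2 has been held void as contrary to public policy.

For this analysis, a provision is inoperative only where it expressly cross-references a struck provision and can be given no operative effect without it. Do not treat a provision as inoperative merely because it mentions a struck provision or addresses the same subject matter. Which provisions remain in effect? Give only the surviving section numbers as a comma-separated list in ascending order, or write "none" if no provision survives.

1, 3, 4, 8

Section 2 is struck. The whole of Section 6 is the extension of the lease term, defined by reference to Section 2, so Section 6 cannot stand once Section 2 is removed. Section 1 mentions Section 2 but its own obligation stands independently of Section 2, so Section 1 is not affected. Section 8 declares Section 2 and Section 5 mutually dependent; since one of them has fallen, all of them are of no effect. That brings down Section 5 as well. Section 7 in turn depends solely on a provision now struck and likewise falls. The remainder continues in force under Section 8. That leaves Section 1, Section 3, Section 4, and Section 8 in effect.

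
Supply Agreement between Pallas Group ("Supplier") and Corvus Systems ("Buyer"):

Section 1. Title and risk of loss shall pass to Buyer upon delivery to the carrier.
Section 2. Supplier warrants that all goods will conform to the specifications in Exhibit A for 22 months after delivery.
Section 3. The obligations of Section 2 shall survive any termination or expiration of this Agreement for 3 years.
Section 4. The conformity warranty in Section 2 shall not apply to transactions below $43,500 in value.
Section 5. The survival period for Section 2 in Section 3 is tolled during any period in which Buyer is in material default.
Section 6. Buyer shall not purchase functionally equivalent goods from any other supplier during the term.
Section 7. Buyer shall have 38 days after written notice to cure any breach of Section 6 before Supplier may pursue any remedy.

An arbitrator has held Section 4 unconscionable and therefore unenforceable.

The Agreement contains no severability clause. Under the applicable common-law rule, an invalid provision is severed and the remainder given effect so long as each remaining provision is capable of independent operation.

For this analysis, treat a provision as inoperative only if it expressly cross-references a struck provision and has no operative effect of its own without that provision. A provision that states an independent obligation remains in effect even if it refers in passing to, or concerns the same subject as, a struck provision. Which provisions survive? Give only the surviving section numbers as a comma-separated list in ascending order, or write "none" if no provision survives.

Section 4 is struck. Nothing else in the Agreement is defined by reference to Section 4. Under the stated default rule, only provisions that cannot operate independently fall away; the rest are enforced. The provisions still in force are Section 1, Section 2, Section 3, Section 5, Section 6, and Section 7.

1, 2, 3, 5, 6, 7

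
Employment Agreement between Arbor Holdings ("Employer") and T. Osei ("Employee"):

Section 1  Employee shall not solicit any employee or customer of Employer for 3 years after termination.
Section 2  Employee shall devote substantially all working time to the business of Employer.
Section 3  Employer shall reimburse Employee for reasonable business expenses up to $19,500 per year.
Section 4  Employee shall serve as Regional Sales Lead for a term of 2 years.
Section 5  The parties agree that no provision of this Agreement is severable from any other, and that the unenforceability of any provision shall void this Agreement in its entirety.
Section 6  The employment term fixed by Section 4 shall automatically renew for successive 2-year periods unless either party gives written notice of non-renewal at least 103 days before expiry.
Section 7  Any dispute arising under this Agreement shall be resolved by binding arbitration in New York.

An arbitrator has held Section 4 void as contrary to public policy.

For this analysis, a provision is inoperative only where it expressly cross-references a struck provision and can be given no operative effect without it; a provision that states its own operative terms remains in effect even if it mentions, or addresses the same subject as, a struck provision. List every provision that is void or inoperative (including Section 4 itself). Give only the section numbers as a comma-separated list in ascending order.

Section 4 is struck. Section 6 operates only by reference to Section 4, so it falls with Section 4. Section 5 provides that the Agreement is not severable, so the invalidity of any one provision voids the entire Agreement. No provision of the Agreement survives.

1, 2, 3, 4, 5, 6, 7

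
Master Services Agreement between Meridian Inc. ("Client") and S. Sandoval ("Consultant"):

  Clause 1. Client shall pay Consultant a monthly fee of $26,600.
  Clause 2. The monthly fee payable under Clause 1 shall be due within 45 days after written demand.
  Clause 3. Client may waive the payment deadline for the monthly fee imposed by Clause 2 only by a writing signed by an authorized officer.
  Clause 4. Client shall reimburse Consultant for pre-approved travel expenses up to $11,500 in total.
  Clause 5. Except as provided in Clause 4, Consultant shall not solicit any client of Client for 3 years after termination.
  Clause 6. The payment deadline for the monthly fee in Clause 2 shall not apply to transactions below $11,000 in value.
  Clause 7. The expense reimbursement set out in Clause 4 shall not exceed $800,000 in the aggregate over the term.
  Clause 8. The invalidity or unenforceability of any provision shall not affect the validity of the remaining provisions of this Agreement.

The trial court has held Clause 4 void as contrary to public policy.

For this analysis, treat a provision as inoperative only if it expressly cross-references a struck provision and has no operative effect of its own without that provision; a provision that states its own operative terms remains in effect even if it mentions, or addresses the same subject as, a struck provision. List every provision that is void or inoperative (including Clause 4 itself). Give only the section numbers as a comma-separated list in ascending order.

4, 7

Clause 4 is struck. Clause 7 operates only by reference to Clause 4, so it falls with Clause 4. Although Clause 5 refers to Clause 4, its operative terms do not depend on Clause 4, so it remains in effect. Under the severability clause in Clause 8, the remaining provisions continue in force. Clause 1, Clause 2, Clause 3, Clause 5, Clause 6, and Clause 8 remain in effect.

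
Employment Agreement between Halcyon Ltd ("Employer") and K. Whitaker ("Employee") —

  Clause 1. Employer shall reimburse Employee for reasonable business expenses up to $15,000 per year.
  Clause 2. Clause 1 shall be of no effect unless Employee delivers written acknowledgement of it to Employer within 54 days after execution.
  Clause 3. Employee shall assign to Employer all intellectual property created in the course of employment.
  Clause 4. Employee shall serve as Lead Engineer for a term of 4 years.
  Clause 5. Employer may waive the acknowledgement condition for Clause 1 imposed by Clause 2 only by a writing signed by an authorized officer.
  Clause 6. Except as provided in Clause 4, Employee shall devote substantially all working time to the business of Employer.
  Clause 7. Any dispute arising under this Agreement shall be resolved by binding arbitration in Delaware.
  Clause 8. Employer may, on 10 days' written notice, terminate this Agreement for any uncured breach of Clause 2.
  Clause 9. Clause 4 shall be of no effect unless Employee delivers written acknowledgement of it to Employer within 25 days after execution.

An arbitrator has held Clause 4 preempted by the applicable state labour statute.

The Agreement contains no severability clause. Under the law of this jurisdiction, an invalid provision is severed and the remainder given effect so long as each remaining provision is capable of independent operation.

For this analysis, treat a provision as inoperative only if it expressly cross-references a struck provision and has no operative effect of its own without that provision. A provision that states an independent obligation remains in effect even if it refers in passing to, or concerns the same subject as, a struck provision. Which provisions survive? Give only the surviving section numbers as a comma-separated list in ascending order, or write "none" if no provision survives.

Clause 4 is struck. Clause 9 operates only by reference to Clause 4, so it falls with Clause 4. Although Clause 6 refers to Clause 4, its operative terms do not depend on Clause 4, so it remains in effect. Under the stated default rule, only provisions that cannot operate independently fall away; the rest are enforced. The provisions still in force are Clause 1, Clause 2, Clause 3, Clause 5, Clause 6, Clause 7, and Clause 8.

1, 2, 3, 5, 6, 7, 8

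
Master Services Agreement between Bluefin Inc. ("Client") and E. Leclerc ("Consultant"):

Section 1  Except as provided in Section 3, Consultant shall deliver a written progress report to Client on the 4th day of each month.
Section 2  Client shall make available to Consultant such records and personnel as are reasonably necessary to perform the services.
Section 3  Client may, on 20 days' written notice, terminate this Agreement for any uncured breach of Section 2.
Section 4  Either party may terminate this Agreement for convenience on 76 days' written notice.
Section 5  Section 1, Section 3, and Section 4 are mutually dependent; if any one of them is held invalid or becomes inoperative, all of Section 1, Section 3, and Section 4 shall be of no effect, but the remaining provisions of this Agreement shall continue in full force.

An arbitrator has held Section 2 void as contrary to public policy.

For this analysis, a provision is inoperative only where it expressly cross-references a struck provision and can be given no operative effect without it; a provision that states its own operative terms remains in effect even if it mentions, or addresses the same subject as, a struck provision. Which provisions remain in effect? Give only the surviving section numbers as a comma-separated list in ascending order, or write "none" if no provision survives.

5

Section 2 is struck. Section 3 merely fixes the termination right for breach of Section 2; with Section 2 gone it has nothing to operate on and falls away. Section 5 declares Section 1, Section 3, and Section 4 mutually dependent; since one of them has fallen, all of them are of no effect. That brings down Section 1 and Section 4 as well. The remainder continues in force under Section 5. Only Section 5 remains in effect.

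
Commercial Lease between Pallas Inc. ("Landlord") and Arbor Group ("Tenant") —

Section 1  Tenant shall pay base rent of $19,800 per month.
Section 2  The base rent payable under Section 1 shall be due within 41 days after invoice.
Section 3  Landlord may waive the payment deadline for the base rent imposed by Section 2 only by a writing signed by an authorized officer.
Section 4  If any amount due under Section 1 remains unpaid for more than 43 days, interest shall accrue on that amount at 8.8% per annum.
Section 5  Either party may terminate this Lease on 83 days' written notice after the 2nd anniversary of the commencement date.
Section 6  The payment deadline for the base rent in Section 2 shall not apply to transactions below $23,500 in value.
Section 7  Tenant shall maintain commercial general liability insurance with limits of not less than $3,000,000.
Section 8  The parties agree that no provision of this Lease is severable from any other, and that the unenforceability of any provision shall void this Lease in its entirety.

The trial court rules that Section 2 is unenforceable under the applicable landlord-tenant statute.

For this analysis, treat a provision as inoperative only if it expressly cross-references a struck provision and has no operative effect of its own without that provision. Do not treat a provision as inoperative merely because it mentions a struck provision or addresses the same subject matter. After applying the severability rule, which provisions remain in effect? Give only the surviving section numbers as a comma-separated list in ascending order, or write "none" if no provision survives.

Section 2 is struck. Section 3 has no operative effect of its own apart from Section 2 and is therefore inoperative. Section 6 operates only by reference to Section 2, so it falls with Section 2. Section 8 provides that the Lease is not severable, so the invalidity of any one provision voids the entire Lease. No provision of the Lease survives.

none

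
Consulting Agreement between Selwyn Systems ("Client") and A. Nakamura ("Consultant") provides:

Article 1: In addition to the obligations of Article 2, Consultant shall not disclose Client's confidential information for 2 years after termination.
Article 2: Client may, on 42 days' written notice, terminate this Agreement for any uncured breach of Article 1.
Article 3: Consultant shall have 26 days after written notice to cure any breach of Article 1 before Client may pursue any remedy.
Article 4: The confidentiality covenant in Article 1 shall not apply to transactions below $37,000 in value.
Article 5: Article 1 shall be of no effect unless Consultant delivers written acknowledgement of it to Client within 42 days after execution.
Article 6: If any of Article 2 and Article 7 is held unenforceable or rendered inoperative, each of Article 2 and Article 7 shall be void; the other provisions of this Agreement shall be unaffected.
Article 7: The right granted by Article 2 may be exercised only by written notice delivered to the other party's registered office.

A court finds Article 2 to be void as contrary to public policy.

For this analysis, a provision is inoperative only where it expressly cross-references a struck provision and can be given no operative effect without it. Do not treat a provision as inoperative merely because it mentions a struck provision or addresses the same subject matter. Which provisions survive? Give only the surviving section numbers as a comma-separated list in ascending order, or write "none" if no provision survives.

1, 3, 4, 5, 6

Article 2 is struck. Article 7 merely fixes the notice requirement for Article 2; with Article 2 gone it has nothing to operate on and falls away. Although Article 1 refers to Article 2, its operative terms do not depend on Article 2, so it remains in effect. Article 6 declares Article 2 and Article 7 mutually dependent; since one of them has fallen, all of them are of no effect. The remainder continues in force under Article 6. The provisions still in force are Article 1, Article 3, Article 4, Article 5, and Article 6.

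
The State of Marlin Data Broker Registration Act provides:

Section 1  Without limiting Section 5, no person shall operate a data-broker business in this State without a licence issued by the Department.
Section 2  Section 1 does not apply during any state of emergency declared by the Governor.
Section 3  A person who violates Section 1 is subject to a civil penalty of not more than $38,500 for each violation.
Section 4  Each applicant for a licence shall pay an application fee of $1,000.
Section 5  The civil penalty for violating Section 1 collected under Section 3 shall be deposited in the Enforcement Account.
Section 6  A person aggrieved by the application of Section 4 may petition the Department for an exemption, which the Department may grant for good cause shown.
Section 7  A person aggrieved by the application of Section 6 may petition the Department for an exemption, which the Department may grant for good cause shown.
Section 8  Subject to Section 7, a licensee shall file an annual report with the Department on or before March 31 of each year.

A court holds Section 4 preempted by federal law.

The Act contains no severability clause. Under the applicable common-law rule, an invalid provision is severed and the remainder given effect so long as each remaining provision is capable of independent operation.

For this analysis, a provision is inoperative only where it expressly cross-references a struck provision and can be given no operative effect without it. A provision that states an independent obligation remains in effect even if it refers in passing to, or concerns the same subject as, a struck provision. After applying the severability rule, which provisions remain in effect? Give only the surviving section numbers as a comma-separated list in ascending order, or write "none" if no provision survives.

1, 2, 3, 5, 8

Section 4 is struck. Section 6 has no operative effect of its own apart from Section 4 and is therefore inoperative. The only function of Section 7 is the exemption procedure for Section 6, so it cannot stand once Section 6 is removed. Although Section 8 refers to Section 7, its operative terms do not depend on Section 7, so it remains in effect. With no severability clause, the stated default rule severs what cannot stand and enforces each remaining provision that can operate on its own. The provisions still in force are Section 1, Section 2, Section 3, Section 5, and Section 8.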